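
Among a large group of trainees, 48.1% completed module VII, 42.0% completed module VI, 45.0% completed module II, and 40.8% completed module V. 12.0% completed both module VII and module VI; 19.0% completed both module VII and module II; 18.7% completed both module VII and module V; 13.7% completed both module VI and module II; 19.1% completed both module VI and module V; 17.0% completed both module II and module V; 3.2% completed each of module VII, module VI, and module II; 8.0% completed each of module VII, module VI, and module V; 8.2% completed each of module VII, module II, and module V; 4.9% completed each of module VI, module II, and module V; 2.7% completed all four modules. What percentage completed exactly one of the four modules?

39.0%

P(exactly one) = 48.1 + 42.0 + 45.0 + 40.8 − 2·12.0 − 2·19.0 − 2·18.7 − 2·13.7 − 2·19.1 − 2·17.0 + 3·3.2 + 3·8.0 + 3·8.2 + 3·4.9 − 4·2.7 = 39.0%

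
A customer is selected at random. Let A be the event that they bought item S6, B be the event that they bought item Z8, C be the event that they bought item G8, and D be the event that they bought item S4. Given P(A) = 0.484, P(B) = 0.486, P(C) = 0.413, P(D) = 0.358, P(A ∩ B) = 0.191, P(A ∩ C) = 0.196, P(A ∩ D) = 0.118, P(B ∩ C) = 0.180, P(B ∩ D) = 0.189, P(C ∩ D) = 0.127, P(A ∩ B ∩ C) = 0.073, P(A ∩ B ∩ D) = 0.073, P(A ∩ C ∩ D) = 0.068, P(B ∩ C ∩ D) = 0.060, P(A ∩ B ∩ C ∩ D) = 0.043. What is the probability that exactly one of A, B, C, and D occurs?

0.389

By inclusion–exclusion (exactly-one form):
P(exactly one) = 0.484 + 0.486 + 0.413 + 0.358 − 2·0.191 − 2·0.196 − 2·0.118 − 2·0.180 − 2·0.189 − 2·0.127 + 3·0.073 + 3·0.073 + 3·0.068 + 3·0.060 − 4·0.043 = 0.389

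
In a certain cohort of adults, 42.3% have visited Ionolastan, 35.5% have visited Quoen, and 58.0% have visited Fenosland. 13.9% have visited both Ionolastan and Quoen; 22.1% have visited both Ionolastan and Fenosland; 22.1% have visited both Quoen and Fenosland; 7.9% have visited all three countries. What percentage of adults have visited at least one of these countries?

85.6%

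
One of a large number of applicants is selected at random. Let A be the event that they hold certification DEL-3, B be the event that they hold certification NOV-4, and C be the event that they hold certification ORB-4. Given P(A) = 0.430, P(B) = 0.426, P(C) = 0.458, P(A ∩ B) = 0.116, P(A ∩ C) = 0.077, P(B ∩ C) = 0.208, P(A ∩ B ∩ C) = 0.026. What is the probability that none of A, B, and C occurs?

By inclusion–exclusion:
P(A ∪ B ∪ C) = 0.430 + 0.426 + 0.458 − 0.116 − 0.077 − 0.208 + 0.026 = 0.939
P(none) = 1 − 0.939 = 0.061

0.061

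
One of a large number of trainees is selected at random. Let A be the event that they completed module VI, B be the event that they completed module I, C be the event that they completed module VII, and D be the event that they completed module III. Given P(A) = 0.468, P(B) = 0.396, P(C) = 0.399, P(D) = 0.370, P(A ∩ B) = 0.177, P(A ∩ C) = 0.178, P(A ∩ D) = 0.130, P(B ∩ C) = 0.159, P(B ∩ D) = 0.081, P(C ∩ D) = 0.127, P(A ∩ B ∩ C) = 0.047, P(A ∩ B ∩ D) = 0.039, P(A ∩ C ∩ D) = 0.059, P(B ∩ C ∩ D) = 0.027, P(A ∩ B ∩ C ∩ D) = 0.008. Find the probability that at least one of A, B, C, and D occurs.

0.945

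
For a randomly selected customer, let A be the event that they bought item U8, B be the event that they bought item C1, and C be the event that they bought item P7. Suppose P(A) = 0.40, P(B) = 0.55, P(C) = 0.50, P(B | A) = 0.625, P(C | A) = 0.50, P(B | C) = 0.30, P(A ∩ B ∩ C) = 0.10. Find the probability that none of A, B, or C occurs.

0.05

P(A ∩ B) = P(A)·P(B|A) = 0.40 × 0.625 = 0.25
P(A ∩ C) = P(A)·P(C|A) = 0.40 × 0.50 = 0.20
P(B ∩ C) = P(C)·P(B|C) = 0.50 × 0.30 = 0.15
P(A ∪ B ∪ C) = 0.40 + 0.55 + 0.50 − 0.25 − 0.20 − 0.15 + 0.10 = 0.95
P(none) = 1 − 0.95 = 0.05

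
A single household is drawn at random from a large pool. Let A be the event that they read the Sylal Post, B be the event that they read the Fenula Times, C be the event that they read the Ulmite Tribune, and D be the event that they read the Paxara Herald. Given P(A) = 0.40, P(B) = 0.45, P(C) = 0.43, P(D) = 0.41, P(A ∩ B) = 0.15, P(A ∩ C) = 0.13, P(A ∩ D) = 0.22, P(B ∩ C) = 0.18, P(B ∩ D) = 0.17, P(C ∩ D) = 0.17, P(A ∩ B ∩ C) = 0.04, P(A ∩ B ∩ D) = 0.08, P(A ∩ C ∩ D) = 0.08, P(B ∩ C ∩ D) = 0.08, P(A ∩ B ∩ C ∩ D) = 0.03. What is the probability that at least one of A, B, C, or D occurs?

0.92

Inclusion–exclusion gives
P(A ∪ B ∪ C ∪ D) = 0.40 + 0.45 + 0.43 + 0.41 − 0.15 − 0.13 − 0.22 − 0.18 − 0.17 − 0.17 + 0.04 + 0.08 + 0.08 + 0.08 − 0.03 = 0.92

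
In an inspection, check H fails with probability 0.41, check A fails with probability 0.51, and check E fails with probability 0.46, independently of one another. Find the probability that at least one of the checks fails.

0.843886

P(none) = (1 − 0.41) × (1 − 0.51) × (1 − 0.46) = 0.59 × 0.49 × 0.54 = 0.156114
P(at least one) = 1 − 0.156114 = 0.843886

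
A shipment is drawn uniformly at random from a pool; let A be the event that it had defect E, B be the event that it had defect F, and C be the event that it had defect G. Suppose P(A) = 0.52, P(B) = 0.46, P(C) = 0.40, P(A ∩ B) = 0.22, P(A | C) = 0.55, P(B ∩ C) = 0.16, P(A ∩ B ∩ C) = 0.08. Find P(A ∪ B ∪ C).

0.86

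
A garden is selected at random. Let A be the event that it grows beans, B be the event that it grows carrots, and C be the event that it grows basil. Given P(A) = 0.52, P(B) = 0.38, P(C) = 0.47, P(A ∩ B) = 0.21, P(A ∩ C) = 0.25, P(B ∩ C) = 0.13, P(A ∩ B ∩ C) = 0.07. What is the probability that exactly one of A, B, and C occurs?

0.40

P(exactly one) = 0.52 + 0.38 + 0.47 − 2·0.21 − 2·0.25 − 2·0.13 + 3·0.07 = 0.40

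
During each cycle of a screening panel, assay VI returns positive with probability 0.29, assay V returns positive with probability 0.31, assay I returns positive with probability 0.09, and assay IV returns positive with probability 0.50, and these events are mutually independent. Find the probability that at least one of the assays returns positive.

0.7770955

P(none) = (1 − 0.29) × (1 − 0.31) × (1 − 0.09) × (1 − 0.50) = 0.71 × 0.69 × 0.91 × 0.50 = 0.2229045
P(at least one) = 1 − 0.2229045 = 0.7770955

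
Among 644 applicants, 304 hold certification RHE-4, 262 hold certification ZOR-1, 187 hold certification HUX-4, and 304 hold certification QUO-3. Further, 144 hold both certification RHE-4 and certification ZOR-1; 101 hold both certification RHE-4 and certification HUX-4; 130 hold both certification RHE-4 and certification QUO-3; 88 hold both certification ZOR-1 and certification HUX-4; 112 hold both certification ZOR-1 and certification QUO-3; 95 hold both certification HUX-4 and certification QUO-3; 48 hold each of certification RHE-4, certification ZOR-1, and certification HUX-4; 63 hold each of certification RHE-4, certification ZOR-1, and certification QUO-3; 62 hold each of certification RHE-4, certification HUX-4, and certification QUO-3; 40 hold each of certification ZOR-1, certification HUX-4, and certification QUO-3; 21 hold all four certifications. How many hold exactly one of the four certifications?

|exactly one| = 304 + 262 + 187 + 304 − 2·144 − 2·101 − 2·130 − 2·88 − 2·112 − 2·95 + 3·48 + 3·63 + 3·62 + 3·40 − 4·21 = 272

272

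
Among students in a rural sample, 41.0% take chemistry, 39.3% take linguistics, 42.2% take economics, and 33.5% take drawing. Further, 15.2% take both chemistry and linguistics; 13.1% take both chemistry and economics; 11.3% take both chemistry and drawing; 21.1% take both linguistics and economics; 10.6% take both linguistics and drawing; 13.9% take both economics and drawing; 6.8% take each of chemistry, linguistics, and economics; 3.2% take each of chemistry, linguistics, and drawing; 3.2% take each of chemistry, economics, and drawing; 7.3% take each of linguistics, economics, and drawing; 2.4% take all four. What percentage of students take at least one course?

P(union) = 41.0 + 39.3 + 42.2 + 33.5 − 15.2 − 13.1 − 11.3 − 21.1 − 10.6 − 13.9 + 6.8 + 3.2 + 3.2 + 7.3 − 2.4 = 88.9%

88.9%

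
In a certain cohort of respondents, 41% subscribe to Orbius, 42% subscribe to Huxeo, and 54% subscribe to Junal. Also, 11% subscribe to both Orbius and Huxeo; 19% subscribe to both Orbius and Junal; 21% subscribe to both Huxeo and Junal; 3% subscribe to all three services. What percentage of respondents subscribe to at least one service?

89%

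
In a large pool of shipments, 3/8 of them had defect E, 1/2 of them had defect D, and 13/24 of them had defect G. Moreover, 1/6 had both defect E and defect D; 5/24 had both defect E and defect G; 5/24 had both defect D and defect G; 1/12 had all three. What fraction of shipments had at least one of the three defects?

11/12

Using inclusion–exclusion:
P(≥1) = 3/8 + 1/2 + 13/24 − 1/6 − 5/24 − 5/24 + 1/12 = 11/12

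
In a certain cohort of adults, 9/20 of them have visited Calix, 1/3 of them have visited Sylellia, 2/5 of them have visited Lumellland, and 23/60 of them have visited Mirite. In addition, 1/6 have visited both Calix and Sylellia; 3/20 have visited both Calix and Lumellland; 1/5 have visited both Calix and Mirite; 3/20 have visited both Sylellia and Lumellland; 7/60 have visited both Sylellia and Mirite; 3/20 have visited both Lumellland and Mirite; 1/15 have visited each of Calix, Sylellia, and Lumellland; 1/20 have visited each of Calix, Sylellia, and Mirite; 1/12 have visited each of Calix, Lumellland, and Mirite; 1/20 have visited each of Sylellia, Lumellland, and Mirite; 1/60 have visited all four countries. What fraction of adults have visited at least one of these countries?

13/15

By inclusion–exclusion:
P(union) = 9/20 + 1/3 + 2/5 + 23/60 − 1/6 − 3/20 − 1/5 − 3/20 − 7/60 − 3/20 + 1/15 + 1/20 + 1/12 + 1/20 − 1/60 = 13/15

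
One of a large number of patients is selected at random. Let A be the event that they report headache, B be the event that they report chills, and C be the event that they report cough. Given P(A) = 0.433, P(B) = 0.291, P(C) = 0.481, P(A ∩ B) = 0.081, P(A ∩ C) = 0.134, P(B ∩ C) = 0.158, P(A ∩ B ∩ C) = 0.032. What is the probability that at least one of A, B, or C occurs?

Inclusion–exclusion gives
P(A ∪ B ∪ C) = 0.433 + 0.291 + 0.481 − 0.081 − 0.134 − 0.158 + 0.032 = 0.864

0.864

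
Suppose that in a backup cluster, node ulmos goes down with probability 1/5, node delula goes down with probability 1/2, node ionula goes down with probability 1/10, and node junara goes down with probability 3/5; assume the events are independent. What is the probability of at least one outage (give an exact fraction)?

Since the events are independent, P(none) is the product of the individual non-occurrence probabilities.
P(none) = (1 − 1/5) × (1 − 1/2) × (1 − 1/10) × (1 − 3/5) = 4/5 × 1/2 × 9/10 × 2/5 = 18/125
P(at least one) = 1 − 18/125 = 107/125

107/125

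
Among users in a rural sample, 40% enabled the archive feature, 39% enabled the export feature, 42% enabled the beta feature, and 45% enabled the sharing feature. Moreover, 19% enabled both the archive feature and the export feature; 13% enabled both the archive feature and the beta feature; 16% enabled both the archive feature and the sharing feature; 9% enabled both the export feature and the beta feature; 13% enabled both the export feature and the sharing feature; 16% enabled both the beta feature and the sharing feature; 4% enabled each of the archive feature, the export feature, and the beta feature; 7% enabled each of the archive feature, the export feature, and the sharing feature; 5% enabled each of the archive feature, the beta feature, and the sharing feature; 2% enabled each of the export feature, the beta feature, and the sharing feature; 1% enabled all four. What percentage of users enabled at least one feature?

P(≥1) = 40 + 39 + 42 + 45 − 19 − 13 − 16 − 9 − 13 − 16 + 4 + 7 + 5 + 2 − 1 = 97%

97%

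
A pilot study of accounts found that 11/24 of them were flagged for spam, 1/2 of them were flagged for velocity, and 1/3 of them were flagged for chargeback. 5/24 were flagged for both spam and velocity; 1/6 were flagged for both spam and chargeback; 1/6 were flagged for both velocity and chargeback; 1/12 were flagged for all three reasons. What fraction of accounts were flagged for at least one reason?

Inclusion–exclusion gives
P(at least one) = 11/24 + 1/2 + 1/3 − 5/24 − 1/6 − 1/6 + 1/12 = 5/6

5/6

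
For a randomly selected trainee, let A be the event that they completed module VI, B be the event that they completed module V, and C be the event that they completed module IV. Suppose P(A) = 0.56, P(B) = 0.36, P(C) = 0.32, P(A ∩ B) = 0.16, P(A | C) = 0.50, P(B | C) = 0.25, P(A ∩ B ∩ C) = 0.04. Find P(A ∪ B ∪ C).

P(A ∩ C) = P(C)·P(A|C) = 0.32 × 0.50 = 0.16
P(B ∩ C) = P(C)·P(B|C) = 0.32 × 0.25 = 0.08
P(A ∪ B ∪ C) = 0.56 + 0.36 + 0.32 − 0.16 − 0.16 − 0.08 + 0.04 = 0.88

0.88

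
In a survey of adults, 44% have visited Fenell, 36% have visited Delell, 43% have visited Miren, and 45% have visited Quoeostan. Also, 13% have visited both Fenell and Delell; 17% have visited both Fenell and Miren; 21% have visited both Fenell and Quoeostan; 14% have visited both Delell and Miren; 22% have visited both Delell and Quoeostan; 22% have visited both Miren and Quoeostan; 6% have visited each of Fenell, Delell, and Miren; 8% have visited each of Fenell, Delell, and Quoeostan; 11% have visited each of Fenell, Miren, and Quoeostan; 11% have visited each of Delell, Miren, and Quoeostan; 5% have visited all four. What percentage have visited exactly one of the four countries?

By inclusion–exclusion (exactly-one form):
P(exactly one) = 44 + 36 + 43 + 45 − 2·13 − 2·17 − 2·21 − 2·14 − 2·22 − 2·22 + 3·6 + 3·8 + 3·11 + 3·11 − 4·5 = 38%

38%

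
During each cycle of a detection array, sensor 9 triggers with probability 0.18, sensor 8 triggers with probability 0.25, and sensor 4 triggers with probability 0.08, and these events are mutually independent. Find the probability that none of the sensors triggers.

0.5658

Independence gives P(none) = ∏(1 − pᵢ).
P(none) = (1 − 0.18) × (1 − 0.25) × (1 − 0.08) = 0.82 × 0.75 × 0.92 = 0.5658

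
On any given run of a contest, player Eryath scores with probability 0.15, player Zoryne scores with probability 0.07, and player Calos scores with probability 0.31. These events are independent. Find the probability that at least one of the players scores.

0.454555

P(none) = (1 − 0.15) × (1 − 0.07) × (1 − 0.31) = 0.85 × 0.93 × 0.69 = 0.545445
P(at least one) = 1 − 0.545445 = 0.454555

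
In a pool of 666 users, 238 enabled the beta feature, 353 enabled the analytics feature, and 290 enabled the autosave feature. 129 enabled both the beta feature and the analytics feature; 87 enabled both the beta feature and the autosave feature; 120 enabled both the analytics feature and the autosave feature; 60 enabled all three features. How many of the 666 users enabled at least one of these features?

|at least one| = 238 + 353 + 290 − 129 − 87 − 120 + 60 = 605

605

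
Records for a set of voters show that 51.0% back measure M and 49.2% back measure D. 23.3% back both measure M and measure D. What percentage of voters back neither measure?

Using inclusion–exclusion:
P(union) = 51.0 + 49.2 − 23.3 = 76.9%
P(none) = 100% − 76.9% = 23.1%

23.1%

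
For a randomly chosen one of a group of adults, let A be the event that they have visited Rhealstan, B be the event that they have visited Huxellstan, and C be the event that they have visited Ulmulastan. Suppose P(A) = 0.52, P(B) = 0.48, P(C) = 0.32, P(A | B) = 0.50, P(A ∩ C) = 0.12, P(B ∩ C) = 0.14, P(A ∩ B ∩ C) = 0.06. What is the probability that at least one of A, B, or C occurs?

0.88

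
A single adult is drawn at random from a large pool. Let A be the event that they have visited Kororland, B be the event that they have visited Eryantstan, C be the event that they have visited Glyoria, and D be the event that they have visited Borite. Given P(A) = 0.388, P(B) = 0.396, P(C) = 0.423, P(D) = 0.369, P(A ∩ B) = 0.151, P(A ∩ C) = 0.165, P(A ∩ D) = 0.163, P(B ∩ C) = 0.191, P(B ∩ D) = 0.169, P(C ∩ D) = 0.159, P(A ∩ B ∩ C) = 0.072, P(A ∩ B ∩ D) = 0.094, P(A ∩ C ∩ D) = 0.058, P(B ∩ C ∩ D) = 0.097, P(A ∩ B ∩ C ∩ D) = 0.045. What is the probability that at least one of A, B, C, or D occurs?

P(A ∪ B ∪ C ∪ D) = 0.388 + 0.396 + 0.423 + 0.369 − 0.151 − 0.165 − 0.163 − 0.191 − 0.169 − 0.159 + 0.072 + 0.094 + 0.058 + 0.097 − 0.045 = 0.854

0.854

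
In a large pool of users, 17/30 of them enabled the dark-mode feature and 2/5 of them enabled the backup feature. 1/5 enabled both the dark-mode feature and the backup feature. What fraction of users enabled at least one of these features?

Apply inclusion-exclusion:
P(≥1) = 17/30 + 2/5 − 1/5 = 23/30

23/30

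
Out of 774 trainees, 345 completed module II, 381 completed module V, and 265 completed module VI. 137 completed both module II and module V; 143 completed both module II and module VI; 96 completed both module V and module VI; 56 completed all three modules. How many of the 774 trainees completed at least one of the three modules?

By inclusion–exclusion:
|union| = 345 + 381 + 265 − 137 − 143 − 96 + 56 = 671

671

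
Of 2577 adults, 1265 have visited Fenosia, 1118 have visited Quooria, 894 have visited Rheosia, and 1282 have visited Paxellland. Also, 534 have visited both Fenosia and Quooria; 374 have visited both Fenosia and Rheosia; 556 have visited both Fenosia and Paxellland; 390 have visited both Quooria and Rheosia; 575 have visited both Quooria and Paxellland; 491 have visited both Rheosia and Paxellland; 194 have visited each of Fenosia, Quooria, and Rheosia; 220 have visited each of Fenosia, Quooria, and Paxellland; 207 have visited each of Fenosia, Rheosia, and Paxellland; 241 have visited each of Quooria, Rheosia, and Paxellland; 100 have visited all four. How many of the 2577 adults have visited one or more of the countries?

By inclusion-exclusion,
|at least one| = 1265 + 1118 + 894 + 1282 − 534 − 374 − 556 − 390 − 575 − 491 + 194 + 220 + 207 + 241 − 100 = 2401

2401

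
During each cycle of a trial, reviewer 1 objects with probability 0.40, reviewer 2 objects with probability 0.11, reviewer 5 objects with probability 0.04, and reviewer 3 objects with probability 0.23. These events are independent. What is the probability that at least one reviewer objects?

0.6052672

P(none) = (1 − 0.40) × (1 − 0.11) × (1 − 0.04) × (1 − 0.23) = 0.60 × 0.89 × 0.96 × 0.77 = 0.3947328
P(at least one) = 1 − 0.3947328 = 0.6052672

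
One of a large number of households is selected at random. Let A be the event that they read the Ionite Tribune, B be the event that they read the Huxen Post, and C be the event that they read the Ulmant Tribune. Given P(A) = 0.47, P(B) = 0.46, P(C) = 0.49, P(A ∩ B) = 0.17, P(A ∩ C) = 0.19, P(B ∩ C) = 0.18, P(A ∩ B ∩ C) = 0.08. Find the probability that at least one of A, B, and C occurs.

0.96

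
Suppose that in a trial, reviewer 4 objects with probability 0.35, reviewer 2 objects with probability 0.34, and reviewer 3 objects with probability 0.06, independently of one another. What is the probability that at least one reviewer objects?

0.59674

P(none) = (1 − 0.35) × (1 − 0.34) × (1 − 0.06) = 0.65 × 0.66 × 0.94 = 0.40326
P(at least one) = 1 − 0.40326 = 0.59674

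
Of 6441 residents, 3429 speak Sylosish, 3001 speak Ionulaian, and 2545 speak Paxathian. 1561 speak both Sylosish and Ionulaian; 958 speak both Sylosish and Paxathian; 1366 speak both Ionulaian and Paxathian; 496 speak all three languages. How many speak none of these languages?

Using inclusion–exclusion:
|at least one| = 3429 + 3001 + 2545 − 1561 − 958 − 1366 + 496 = 5586
None: 6441 − 5586 = 855

855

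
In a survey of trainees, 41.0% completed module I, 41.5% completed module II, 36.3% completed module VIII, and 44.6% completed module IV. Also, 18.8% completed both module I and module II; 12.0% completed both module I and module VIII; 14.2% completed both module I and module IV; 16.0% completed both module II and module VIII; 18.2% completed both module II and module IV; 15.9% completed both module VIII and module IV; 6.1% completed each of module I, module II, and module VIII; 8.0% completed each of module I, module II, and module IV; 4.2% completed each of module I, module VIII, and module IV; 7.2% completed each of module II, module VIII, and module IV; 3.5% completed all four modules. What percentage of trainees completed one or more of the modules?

P(≥1) = 41.0 + 41.5 + 36.3 + 44.6 − 18.8 − 12.0 − 14.2 − 16.0 − 18.2 − 15.9 + 6.1 + 8.0 + 4.2 + 7.2 − 3.5 = 90.3%

90.3%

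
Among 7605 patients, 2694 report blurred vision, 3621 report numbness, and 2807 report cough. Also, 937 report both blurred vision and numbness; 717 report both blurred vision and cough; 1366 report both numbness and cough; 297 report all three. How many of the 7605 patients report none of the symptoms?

Apply inclusion-exclusion:
|union| = 2694 + 3621 + 2807 − 937 − 717 − 1366 + 297 = 6399
None: 7605 − 6399 = 1206

1206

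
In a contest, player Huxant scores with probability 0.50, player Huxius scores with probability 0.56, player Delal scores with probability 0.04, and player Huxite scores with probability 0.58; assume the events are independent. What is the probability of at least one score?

0.911296

P(none) = (1 − 0.50) × (1 − 0.56) × (1 − 0.04) × (1 − 0.58) = 0.50 × 0.44 × 0.96 × 0.42 = 0.088704
P(at least one) = 1 − 0.088704 = 0.911296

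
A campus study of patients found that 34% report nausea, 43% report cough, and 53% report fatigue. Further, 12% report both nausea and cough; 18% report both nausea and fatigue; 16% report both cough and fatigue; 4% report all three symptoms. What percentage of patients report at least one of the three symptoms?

P(union) = 34 + 43 + 53 − 12 − 18 − 16 + 4 = 88%

88%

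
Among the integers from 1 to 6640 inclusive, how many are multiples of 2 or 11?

Inclusion–exclusion gives
floor(6640/2) + floor(6640/11) − floor(6640/22) = 3320 + 603 − 301 = 3622

3622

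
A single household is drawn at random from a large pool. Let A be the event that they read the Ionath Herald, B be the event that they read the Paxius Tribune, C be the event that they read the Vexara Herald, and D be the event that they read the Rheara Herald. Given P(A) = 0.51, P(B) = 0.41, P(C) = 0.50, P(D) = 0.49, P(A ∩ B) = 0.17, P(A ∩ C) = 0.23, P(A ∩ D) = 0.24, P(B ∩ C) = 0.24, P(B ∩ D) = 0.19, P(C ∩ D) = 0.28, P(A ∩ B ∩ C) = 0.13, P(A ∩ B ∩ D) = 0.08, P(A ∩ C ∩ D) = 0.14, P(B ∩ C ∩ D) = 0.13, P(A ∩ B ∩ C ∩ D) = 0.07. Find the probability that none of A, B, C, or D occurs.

0.03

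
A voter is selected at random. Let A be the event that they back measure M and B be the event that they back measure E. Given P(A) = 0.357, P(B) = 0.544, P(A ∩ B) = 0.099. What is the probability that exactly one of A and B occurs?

By inclusion–exclusion (exactly-one form):
P(exactly one) = 0.357 + 0.544 − 2·0.099 = 0.703

0.703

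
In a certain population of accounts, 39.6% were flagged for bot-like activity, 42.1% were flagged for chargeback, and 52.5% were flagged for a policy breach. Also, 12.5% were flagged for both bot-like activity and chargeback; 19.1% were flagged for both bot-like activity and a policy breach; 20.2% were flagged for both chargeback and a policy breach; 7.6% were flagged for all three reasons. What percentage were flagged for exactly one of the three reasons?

53.4%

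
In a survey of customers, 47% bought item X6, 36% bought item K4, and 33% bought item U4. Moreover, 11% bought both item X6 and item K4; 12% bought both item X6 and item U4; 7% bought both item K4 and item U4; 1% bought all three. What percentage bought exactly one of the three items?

59%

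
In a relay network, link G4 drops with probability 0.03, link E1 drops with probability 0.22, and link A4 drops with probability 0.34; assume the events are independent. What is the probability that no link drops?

0.499356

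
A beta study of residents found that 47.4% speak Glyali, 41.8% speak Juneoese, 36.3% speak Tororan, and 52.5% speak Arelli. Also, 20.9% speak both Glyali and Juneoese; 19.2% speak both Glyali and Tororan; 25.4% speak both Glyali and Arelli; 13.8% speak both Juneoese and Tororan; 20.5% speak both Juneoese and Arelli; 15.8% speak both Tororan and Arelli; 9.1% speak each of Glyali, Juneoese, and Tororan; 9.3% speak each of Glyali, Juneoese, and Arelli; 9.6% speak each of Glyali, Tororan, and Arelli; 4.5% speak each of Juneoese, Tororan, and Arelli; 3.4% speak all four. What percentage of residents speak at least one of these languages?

91.5%

Using inclusion–exclusion:
P(union) = 47.4 + 41.8 + 36.3 + 52.5 − 20.9 − 19.2 − 25.4 − 13.8 − 20.5 − 15.8 + 9.1 + 9.3 + 9.6 + 4.5 − 3.4 = 91.5%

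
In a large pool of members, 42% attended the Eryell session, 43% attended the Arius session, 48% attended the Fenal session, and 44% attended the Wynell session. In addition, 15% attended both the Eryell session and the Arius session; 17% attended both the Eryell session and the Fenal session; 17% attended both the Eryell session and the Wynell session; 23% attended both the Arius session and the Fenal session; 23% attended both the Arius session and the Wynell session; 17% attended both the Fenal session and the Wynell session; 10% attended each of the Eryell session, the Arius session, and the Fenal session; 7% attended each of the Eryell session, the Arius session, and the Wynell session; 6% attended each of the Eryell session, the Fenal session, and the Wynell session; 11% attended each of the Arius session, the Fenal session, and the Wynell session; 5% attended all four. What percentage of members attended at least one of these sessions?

Apply inclusion-exclusion:
P(at least one) = 42 + 43 + 48 + 44 − 15 − 17 − 17 − 23 − 23 − 17 + 10 + 7 + 6 + 11 − 5 = 94%

94%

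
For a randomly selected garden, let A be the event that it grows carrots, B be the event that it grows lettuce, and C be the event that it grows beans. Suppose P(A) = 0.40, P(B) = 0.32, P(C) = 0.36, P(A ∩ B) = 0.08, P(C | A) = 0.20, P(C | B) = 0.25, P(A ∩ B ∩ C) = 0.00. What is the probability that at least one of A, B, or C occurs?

P(A ∩ C) = P(A)·P(C|A) = 0.40 × 0.20 = 0.08
P(B ∩ C) = P(B)·P(C|B) = 0.32 × 0.25 = 0.08
P(A ∪ B ∪ C) = 0.40 + 0.32 + 0.36 − 0.08 − 0.08 − 0.08 + 0.00 = 0.84

0.84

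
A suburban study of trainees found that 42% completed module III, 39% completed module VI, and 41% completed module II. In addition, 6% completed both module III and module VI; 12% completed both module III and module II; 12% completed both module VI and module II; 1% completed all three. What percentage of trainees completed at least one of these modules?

P(union) = 42 + 39 + 41 − 6 − 12 − 12 + 1 = 93%

93%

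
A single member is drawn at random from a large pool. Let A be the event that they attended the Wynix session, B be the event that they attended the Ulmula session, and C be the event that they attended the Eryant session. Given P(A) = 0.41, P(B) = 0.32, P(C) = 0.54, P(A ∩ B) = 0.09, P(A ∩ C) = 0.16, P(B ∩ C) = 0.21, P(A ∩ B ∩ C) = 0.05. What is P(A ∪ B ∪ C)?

Apply inclusion-exclusion:
P(A ∪ B ∪ C) = 0.41 + 0.32 + 0.54 − 0.09 − 0.16 − 0.21 + 0.05 = 0.86

0.86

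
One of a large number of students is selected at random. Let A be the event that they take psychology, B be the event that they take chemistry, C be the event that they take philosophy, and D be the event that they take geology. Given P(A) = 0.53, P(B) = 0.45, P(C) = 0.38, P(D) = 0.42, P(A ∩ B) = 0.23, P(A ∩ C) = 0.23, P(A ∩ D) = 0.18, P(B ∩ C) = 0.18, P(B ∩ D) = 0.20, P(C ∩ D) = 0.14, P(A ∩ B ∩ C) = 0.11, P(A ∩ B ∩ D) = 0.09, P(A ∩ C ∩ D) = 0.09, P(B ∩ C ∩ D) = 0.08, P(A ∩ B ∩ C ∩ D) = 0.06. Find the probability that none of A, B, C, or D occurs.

Inclusion–exclusion gives
P(A ∪ B ∪ C ∪ D) = 0.53 + 0.45 + 0.38 + 0.42 − 0.23 − 0.23 − 0.18 − 0.18 − 0.20 − 0.14 + 0.11 + 0.09 + 0.09 + 0.08 − 0.06 = 0.93
P(none) = 1 − 0.93 = 0.07

0.07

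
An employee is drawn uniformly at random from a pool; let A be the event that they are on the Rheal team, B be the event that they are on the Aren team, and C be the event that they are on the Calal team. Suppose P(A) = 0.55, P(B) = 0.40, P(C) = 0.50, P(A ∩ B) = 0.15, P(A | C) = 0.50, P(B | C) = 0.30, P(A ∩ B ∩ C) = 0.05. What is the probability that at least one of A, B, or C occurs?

P(A ∩ C) = P(C)·P(A|C) = 0.50 × 0.50 = 0.25
P(B ∩ C) = P(C)·P(B|C) = 0.50 × 0.30 = 0.15
Using inclusion–exclusion:
P(A ∪ B ∪ C) = 0.55 + 0.40 + 0.50 − 0.15 − 0.25 − 0.15 + 0.05 = 0.95

0.95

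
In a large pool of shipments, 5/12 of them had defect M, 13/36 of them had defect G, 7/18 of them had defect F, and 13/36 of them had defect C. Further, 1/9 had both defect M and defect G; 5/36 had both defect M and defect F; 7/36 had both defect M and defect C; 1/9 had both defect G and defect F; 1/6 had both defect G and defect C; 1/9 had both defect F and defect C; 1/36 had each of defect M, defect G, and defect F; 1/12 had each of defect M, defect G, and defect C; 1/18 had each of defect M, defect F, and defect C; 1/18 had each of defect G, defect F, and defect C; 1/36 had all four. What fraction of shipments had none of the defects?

Using inclusion–exclusion:
P(at least one) = 5/12 + 13/36 + 7/18 + 13/36 − 1/9 − 5/36 − 7/36 − 1/9 − 1/6 − 1/9 + 1/36 + 1/12 + 1/18 + 1/18 − 1/36 = 8/9
P(none) = 1 − 8/9 = 1/9

1/9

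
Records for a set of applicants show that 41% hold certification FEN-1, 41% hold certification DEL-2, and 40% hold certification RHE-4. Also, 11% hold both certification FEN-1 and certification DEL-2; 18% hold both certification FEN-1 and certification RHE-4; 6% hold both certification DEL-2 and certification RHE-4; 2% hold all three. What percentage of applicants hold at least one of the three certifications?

89%

Using inclusion–exclusion:
P(at least one) = 41 + 41 + 40 − 11 − 18 − 6 + 2 = 89%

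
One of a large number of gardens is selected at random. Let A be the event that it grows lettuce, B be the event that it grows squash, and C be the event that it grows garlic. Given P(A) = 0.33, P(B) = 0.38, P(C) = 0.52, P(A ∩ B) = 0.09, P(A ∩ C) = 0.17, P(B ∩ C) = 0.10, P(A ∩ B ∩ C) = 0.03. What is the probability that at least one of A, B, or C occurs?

By inclusion–exclusion:
P(A ∪ B ∪ C) = 0.33 + 0.38 + 0.52 − 0.09 − 0.17 − 0.10 + 0.03 = 0.90

0.90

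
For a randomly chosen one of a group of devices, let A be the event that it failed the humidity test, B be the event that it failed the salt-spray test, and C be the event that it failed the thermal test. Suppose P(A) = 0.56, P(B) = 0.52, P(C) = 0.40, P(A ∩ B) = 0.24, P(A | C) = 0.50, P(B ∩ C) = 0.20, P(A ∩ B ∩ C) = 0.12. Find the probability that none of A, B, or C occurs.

0.04

P(A ∩ C) = P(C)·P(A|C) = 0.40 × 0.50 = 0.20
P(A ∪ B ∪ C) = 0.56 + 0.52 + 0.40 − 0.24 − 0.20 − 0.20 + 0.12 = 0.96
P(none) = 1 − 0.96 = 0.04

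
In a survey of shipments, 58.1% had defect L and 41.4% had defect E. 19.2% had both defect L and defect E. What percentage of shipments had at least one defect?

Using inclusion–exclusion:
P(≥1) = 58.1 + 41.4 − 19.2 = 80.3%

80.3%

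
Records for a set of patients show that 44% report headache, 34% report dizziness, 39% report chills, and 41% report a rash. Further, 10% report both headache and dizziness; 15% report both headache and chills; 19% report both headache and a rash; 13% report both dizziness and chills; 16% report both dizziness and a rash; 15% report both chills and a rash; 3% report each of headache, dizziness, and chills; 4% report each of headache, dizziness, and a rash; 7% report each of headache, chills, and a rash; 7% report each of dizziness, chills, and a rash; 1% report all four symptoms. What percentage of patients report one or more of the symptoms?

90%

P(≥1) = 44 + 34 + 39 + 41 − 10 − 15 − 19 − 13 − 16 − 15 + 3 + 4 + 7 + 7 − 1 = 90%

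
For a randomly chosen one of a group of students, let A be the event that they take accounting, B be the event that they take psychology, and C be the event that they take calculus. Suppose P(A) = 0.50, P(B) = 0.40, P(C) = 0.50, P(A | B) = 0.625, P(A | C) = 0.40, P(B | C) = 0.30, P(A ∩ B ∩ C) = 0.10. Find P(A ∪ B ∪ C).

0.90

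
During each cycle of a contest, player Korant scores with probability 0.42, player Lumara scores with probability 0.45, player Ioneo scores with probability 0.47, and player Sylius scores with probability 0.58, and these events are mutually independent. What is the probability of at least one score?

0.9289906

P(none) = (1 − 0.42) × (1 − 0.45) × (1 − 0.47) × (1 − 0.58) = 0.58 × 0.55 × 0.53 × 0.42 = 0.0710094
P(at least one) = 1 − 0.0710094 = 0.9289906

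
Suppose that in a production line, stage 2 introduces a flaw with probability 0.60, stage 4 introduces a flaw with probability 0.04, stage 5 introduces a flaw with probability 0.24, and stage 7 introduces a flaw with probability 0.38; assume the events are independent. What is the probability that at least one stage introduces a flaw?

P(none) = (1 − 0.60) × (1 − 0.04) × (1 − 0.24) × (1 − 0.38) = 0.40 × 0.96 × 0.76 × 0.62 = 0.1809408
P(at least one) = 1 − 0.1809408 = 0.8190592

0.8190592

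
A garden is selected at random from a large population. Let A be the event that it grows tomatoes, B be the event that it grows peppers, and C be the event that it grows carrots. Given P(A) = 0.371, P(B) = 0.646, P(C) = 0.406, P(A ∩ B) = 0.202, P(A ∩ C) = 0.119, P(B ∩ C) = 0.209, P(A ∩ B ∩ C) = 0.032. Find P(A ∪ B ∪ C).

0.925

Inclusion–exclusion gives
P(A ∪ B ∪ C) = 0.371 + 0.646 + 0.406 − 0.202 − 0.119 − 0.209 + 0.032 = 0.925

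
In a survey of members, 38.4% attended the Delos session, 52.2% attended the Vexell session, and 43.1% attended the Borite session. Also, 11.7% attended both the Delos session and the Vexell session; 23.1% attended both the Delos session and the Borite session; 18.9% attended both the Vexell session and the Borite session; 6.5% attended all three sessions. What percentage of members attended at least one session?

86.5%

P(union) = 38.4 + 52.2 + 43.1 − 11.7 − 23.1 − 18.9 + 6.5 = 86.5%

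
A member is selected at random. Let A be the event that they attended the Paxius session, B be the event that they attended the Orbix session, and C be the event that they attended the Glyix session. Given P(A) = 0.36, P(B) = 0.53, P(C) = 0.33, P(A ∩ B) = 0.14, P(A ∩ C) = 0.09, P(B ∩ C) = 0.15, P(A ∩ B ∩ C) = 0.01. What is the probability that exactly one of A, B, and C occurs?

By inclusion–exclusion (exactly-one form):
P(exactly one) = 0.36 + 0.53 + 0.33 − 2·0.14 − 2·0.09 − 2·0.15 + 3·0.01 = 0.49

0.49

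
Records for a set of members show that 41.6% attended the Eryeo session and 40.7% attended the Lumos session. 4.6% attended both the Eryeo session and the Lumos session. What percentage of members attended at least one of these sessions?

P(≥1) = 41.6 + 40.7 − 4.6 = 77.7%

77.7%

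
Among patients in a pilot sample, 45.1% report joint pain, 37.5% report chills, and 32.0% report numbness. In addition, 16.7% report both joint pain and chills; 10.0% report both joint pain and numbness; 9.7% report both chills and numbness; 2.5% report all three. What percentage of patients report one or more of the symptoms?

80.7%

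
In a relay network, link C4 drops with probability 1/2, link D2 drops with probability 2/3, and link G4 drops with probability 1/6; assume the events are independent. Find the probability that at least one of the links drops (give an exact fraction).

31/36

Independence gives P(none) = ∏(1 − pᵢ).
P(none) = (1 − 1/2) × (1 − 2/3) × (1 − 1/6) = 1/2 × 1/3 × 5/6 = 5/36
P(at least one) = 1 − 5/36 = 31/36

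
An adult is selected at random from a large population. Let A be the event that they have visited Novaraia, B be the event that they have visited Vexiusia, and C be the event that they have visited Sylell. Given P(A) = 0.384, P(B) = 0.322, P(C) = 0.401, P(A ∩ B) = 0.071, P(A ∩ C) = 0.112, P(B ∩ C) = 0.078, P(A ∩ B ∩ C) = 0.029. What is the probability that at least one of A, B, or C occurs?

0.875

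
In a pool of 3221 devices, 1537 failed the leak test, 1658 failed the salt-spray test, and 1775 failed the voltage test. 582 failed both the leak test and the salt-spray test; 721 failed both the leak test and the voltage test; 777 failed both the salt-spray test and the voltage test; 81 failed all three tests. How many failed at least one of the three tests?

By inclusion-exclusion,
N(≥1) = 1537 + 1658 + 1775 − 582 − 721 − 777 + 81 = 2971

2971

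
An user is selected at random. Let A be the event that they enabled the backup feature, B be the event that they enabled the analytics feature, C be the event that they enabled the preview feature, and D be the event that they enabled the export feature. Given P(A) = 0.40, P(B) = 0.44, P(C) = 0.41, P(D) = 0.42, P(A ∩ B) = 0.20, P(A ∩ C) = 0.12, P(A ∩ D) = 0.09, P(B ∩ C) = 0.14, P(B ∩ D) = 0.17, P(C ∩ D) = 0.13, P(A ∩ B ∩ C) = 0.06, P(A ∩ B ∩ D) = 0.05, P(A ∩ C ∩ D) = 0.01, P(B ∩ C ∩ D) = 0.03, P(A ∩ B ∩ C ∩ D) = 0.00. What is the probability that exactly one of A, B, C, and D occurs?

P(exactly one) = 0.40 + 0.44 + 0.41 + 0.42 − 2·0.20 − 2·0.12 − 2·0.09 − 2·0.14 − 2·0.17 − 2·0.13 + 3·0.06 + 3·0.05 + 3·0.01 + 3·0.03 − 4·0.00 = 0.42

0.42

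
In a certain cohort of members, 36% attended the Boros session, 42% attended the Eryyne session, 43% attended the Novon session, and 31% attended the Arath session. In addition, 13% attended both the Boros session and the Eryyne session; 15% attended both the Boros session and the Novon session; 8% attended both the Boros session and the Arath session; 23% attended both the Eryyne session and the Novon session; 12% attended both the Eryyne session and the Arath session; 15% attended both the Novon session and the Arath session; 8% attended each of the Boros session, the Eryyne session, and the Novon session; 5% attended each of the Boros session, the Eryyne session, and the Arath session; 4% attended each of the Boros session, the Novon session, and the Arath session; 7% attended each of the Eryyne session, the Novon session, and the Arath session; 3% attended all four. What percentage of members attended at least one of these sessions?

87%

By inclusion-exclusion,
P(union) = 36 + 42 + 43 + 31 − 13 − 15 − 8 − 23 − 12 − 15 + 8 + 5 + 4 + 7 − 3 = 87%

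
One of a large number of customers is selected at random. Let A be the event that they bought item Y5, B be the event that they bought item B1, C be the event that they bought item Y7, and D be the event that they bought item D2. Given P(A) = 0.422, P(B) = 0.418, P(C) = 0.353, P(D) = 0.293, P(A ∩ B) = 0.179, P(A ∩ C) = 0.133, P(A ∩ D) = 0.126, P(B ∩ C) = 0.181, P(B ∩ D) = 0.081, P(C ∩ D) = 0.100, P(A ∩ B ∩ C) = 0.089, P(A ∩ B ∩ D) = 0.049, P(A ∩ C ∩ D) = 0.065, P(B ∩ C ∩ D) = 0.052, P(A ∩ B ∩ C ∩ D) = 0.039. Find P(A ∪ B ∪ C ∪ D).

P(A ∪ B ∪ C ∪ D) = 0.422 + 0.418 + 0.353 + 0.293 − 0.179 − 0.133 − 0.126 − 0.181 − 0.081 − 0.100 + 0.089 + 0.049 + 0.065 + 0.052 − 0.039 = 0.902

0.902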